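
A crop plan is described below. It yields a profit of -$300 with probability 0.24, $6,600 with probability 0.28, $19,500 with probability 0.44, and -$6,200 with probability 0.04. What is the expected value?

$10,108

EV = 0.24 × (-300) + 0.28 × 6600 + 0.44 × 19500 + 0.04 × (-6200) = -72 + 1848 + 8580 − 248 = 10108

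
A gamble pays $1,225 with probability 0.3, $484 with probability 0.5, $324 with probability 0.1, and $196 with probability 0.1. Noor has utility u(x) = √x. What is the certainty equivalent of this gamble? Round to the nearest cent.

E[u] = 0.3·√1225 + 0.5·√484 + 0.1·√324 + 0.1·√196 = 0.3·35 + 0.5·22 + 0.1·18 + 0.1·14 = 24.7
CE = (24.7)² = 610.09

$610.09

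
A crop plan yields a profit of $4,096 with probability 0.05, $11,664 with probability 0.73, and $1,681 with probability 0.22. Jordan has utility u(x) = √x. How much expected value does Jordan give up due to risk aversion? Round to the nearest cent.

$797.42

E[u] = 0.05·√4096 + 0.73·√11664 + 0.22·√1681 = 0.05·64 + 0.73·108 + 0.22·41 = 91.06
CE = (91.06)² = 8291.9236
Risk premium = EV − CE = 9089.34 − 8291.9236 = 797.4164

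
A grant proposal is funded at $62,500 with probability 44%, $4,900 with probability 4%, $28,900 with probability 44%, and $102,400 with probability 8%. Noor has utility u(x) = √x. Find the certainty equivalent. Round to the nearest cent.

E[u] = 0.44·√62500 + 0.04·√4900 + 0.44·√28900 + 0.08·√102400 = 0.44·250 + 0.04·70 + 0.44·170 + 0.08·320 = 213.2
CE = (213.2)² = 45454.24

$45,454.24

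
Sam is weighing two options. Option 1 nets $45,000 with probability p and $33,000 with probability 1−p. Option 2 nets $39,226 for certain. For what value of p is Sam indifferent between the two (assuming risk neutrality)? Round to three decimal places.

p = 0.519

p·45000 + (1−p)·33000 = 39226
12000p + 33000 = 39226
p = (39226 − 33000) / 12000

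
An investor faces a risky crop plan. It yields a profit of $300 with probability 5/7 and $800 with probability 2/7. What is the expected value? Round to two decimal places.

$442.86

EV = 5/7 × 300 + 2/7 × 800 = 214.2857 + 228.5714 = 442.8571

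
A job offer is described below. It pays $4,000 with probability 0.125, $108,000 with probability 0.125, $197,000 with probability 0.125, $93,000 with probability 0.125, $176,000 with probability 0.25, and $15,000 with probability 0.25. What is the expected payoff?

EV = 0.125 × 4000 + 0.125 × 108000 + 0.125 × 197000 + 0.125 × 93000 + 0.25 × 176000 + 0.25 × 15000 = 500 + 13500 + 24625 + 11625 + 44000 + 3750 = 98000

$98,000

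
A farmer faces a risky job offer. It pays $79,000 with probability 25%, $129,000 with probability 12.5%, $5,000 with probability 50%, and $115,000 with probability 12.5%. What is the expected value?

EV = 0.25 × 79000 + 0.125 × 129000 + 0.5 × 5000 + 0.125 × 115000 = 19750 + 16125 + 2500 + 14375 = 52750

$52,750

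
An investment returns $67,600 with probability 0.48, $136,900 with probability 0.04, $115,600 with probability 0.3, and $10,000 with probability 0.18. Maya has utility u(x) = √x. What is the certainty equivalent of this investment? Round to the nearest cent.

$67,392.16

E[u] = 0.48·√67600 + 0.04·√136900 + 0.3·√115600 + 0.18·√10000 = 0.48·260 + 0.04·370 + 0.3·340 + 0.18·100 = 259.6
CE = (259.6)² = 67392.16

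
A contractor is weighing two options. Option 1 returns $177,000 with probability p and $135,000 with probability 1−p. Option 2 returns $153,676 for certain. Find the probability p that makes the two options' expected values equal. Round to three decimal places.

p·177000 + (1−p)·135000 = 153676
42000p + 135000 = 153676
p = (153676 − 135000) / 42000

p = 0.445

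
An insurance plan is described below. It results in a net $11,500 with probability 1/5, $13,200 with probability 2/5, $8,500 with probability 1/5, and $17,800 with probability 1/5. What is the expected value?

$12,840

EV = 1/5 × 11500 + 2/5 × 13200 + 1/5 × 8500 + 1/5 × 17800 = 2300 + 5280 + 1700 + 3560 = 12840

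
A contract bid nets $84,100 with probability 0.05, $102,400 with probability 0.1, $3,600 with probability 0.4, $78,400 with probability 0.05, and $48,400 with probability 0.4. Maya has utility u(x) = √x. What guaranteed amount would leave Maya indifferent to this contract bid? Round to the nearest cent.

E[u] = 0.05·√84100 + 0.1·√102400 + 0.4·√3600 + 0.05·√78400 + 0.4·√48400 = 0.05·290 + 0.1·320 + 0.4·60 + 0.05·280 + 0.4·220 = 172.5
CE = (172.5)² = 29756.25

$29,756.25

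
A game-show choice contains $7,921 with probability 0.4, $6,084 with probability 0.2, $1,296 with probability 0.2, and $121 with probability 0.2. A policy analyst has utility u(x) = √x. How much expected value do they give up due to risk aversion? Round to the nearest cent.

$996.24

E[u] = 0.4·√7921 + 0.2·√6084 + 0.2·√1296 + 0.2·√121 = 0.4·89 + 0.2·78 + 0.2·36 + 0.2·11 = 60.6
CE = (60.6)² = 3672.36
Risk premium = EV − CE = 4668.6 − 3672.36 = 996.24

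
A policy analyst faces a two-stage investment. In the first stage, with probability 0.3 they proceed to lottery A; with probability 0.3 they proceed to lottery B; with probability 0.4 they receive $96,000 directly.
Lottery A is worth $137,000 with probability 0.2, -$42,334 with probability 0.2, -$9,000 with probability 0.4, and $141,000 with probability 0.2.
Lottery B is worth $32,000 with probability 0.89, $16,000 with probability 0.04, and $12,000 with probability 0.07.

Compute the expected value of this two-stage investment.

EV(A) = 0.2 × 137000 + 0.2 × (-42334) + 0.4 × (-9000) + 0.2 × 141000 = 27400 − 8466.8 − 3600 + 28200 = 43533.2
EV(B) = 0.89 × 32000 + 0.04 × 16000 + 0.07 × 12000 = 28480 + 640 + 840 = 29960
Branch C: 96000 (certain)
Overall = 0.3 × 43533.2 + 0.3 × 29960 + 0.4 × 96000 = 13059.96 + 8988 + 38400 = 60447.96

$60,447.96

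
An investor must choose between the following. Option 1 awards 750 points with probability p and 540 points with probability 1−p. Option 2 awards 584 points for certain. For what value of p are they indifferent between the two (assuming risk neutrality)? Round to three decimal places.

p·750 + (1−p)·540 = 584
210p + 540 = 584
p = (584 − 540) / 210

p = 0.210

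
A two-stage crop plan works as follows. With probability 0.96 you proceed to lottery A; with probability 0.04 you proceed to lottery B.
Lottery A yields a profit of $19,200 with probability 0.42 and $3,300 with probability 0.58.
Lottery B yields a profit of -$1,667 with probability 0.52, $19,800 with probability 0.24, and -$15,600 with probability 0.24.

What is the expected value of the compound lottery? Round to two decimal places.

EV(A) = 0.42 × 19200 + 0.58 × 3300 = 8064 + 1914 = 9978
EV(B) = 0.52 × (-1667) + 0.24 × 19800 + 0.24 × (-15600) = -866.84 + 4752 − 3744 = 141.16
Overall = 0.96 × 9978 + 0.04 × 141.16 = 9578.88 + 5.6464 = 9584.5264

$9,584.53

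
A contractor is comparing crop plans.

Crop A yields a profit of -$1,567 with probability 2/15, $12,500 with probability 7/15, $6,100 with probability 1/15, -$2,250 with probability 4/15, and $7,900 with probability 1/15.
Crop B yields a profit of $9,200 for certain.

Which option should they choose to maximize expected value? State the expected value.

Crop A = 2/15 × (-1567) + 7/15 × 12500 + 1/15 × 6100 + 4/15 × (-2250) + 1/15 × 7900 = -208.9333 + 5833.3333 + 406.6667 − 600 + 526.6667 = 5957.7333
Crop B: 9200 (certain)

Crop B ($9,200)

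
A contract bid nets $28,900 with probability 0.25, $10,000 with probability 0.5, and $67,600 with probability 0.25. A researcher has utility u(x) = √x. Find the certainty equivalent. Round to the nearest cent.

$24,806.25

E[u] = 0.25·√28900 + 0.5·√10000 + 0.25·√67600 = 0.25·170 + 0.5·100 + 0.25·260 = 157.5
CE = (157.5)² = 24806.25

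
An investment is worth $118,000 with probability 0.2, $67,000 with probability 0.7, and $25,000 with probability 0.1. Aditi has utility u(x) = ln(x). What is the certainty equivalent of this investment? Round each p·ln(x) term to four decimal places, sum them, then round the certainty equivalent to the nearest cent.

E[u] = 0.2·ln(118000) + 0.7·ln(67000) + 0.1·ln(25000) = 2.3357 + 7.7787 + 1.0127 = 11.1271
CE = e^11.1271 ≈ 67988.92

$67,988.92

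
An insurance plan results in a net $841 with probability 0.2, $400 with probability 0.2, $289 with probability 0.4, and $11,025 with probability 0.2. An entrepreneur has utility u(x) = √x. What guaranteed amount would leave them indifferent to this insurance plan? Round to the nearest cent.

E[u] = 0.2·√841 + 0.2·√400 + 0.4·√289 + 0.2·√11025 = 0.2·29 + 0.2·20 + 0.4·17 + 0.2·105 = 37.6
CE = (37.6)² = 1413.76

$1,413.76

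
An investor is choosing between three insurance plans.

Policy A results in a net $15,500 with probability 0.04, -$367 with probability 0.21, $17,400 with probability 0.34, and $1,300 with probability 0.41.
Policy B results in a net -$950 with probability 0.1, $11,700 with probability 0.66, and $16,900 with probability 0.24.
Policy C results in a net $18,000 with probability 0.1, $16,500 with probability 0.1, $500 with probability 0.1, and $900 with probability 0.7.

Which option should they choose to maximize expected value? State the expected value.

Policy A = 0.04 × 15500 + 0.21 × (-367) + 0.34 × 17400 + 0.41 × 1300 = 620 − 77.07 + 5916 + 533 = 6991.93
Policy B = 0.1 × (-950) + 0.66 × 11700 + 0.24 × 16900 = -95 + 7722 + 4056 = 11683
Policy C = 0.1 × 18000 + 0.1 × 16500 + 0.1 × 500 + 0.7 × 900 = 1800 + 1650 + 50 + 630 = 4130

Policy B ($11,683)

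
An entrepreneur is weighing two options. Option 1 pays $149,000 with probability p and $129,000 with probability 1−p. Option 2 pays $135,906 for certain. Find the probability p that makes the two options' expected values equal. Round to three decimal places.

p·149000 + (1−p)·129000 = 135906
20000p + 129000 = 135906
p = (135906 − 129000) / 20000

p = 0.345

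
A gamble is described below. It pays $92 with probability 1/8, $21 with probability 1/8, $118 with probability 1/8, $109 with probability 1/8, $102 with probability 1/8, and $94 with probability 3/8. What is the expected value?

EV = 1/8 × 92 + 1/8 × 21 + 1/8 × 118 + 1/8 × 109 + 1/8 × 102 + 3/8 × 94 = 11.5 + 2.625 + 14.75 + 13.625 + 12.75 + 35.25 = 90.5

$90.50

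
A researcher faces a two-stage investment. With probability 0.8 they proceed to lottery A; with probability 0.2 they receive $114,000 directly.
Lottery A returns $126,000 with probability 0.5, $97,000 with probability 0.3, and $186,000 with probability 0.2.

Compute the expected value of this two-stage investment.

EV(A) = 0.5 × 126000 + 0.3 × 97000 + 0.2 × 186000 = 63000 + 29100 + 37200 = 129300
Branch B: 114000 (certain)
Overall = 0.8 × 129300 + 0.2 × 114000 = 103440 + 22800 = 126240

$126,240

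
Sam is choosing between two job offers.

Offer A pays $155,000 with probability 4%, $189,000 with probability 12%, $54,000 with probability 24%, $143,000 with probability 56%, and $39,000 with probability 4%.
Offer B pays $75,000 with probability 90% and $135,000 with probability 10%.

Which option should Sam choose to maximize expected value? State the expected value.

Offer A = 0.04 × 155000 + 0.12 × 189000 + 0.24 × 54000 + 0.56 × 143000 + 0.04 × 39000 = 6200 + 22680 + 12960 + 80080 + 1560 = 123480
Offer B = 0.9 × 75000 + 0.1 × 135000 = 67500 + 13500 = 81000

Offer A ($123,480)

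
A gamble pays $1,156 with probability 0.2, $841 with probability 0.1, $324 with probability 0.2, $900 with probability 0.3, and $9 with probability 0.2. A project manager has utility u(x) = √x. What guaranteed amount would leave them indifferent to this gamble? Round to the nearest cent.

E[u] = 0.2·√1156 + 0.1·√841 + 0.2·√324 + 0.3·√900 + 0.2·√9 = 0.2·34 + 0.1·29 + 0.2·18 + 0.3·30 + 0.2·3 = 22.9
CE = (22.9)² = 524.41

$524.41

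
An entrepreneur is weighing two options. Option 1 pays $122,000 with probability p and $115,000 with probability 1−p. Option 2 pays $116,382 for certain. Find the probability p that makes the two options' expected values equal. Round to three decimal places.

p = 0.197

p·122000 + (1−p)·115000 = 116382
7000p + 115000 = 116382
p = (116382 − 115000) / 7000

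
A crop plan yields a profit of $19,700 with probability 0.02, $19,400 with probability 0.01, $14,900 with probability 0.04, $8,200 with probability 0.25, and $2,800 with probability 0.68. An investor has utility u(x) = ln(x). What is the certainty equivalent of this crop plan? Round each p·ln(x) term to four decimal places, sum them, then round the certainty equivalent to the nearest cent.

E[u] = 0.02·ln(19700) + 0.01·ln(19400) + 0.04·ln(14900) + 0.25·ln(8200) + 0.68·ln(2800) = 0.1978 + 0.0987 + 0.3844 + 2.2530 + 5.3974 = 8.3313
CE = e^8.3313 ≈ 4151.81

$4,151.81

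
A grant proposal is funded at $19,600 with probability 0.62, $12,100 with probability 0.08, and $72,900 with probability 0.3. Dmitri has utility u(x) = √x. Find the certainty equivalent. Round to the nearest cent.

E[u] = 0.62·√19600 + 0.08·√12100 + 0.3·√72900 = 0.62·140 + 0.08·110 + 0.3·270 = 176.6
CE = (176.6)² = 31187.56

$31,187.56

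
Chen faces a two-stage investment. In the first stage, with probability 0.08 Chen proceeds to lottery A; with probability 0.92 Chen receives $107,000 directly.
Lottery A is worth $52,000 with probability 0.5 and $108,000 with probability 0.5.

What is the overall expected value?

$104,840

EV(A) = 0.5 × 52000 + 0.5 × 108000 = 26000 + 54000 = 80000
Branch B: 107000 (certain)
Overall = 0.08 × 80000 + 0.92 × 107000 = 6400 + 98440 = 104840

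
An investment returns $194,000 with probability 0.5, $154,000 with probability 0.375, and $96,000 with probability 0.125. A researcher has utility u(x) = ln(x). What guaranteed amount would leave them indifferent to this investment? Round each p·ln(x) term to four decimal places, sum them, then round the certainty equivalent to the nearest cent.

$162,933.92

E[u] = 0.5·ln(194000) + 0.375·ln(154000) + 0.125·ln(96000) = 6.0878 + 4.4793 + 1.4340 = 12.0011
CE = e^12.0011 ≈ 162933.92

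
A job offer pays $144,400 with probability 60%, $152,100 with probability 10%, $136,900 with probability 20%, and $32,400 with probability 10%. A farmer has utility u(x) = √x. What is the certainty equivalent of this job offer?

E[u] = 0.6·√144400 + 0.1·√152100 + 0.2·√136900 + 0.1·√32400 = 0.6·380 + 0.1·390 + 0.2·370 + 0.1·180 = 359
CE = (359)² = 128881

$128,881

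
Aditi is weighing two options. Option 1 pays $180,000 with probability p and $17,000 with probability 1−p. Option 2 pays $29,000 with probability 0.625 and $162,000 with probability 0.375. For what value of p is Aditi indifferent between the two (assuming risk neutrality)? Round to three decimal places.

p = 0.380

EV(Option 2) = 0.625 × 29000 + 0.375 × 162000 = 18125 + 60750 = 78875
p·180000 + (1−p)·17000 = 78875
163000p + 17000 = 78875
p = (78875 − 17000) / 163000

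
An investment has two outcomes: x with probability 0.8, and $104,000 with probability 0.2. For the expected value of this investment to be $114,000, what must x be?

x = $116,500

0.8·x + 0.2·104000 = 114000
0.8·x = 114000 − 20800 = 93200
x = 93200 / 0.8 = 116500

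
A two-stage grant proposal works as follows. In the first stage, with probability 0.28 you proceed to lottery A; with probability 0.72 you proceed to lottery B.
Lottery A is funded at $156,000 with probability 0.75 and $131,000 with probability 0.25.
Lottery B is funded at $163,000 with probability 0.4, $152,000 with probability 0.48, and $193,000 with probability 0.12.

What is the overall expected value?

$158,080.40

EV(A) = 0.75 × 156000 + 0.25 × 131000 = 117000 + 32750 = 149750
EV(B) = 0.4 × 163000 + 0.48 × 152000 + 0.12 × 193000 = 65200 + 72960 + 23160 = 161320
Overall = 0.28 × 149750 + 0.72 × 161320 = 41930 + 116150.4 = 158080.4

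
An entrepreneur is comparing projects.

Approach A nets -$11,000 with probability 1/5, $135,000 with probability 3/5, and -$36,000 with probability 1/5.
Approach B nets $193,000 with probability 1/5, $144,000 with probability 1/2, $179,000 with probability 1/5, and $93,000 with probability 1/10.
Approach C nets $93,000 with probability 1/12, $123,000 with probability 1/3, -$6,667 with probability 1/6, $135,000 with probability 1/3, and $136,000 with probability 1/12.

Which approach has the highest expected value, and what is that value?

Approach A = 1/5 × (-11000) + 3/5 × 135000 + 1/5 × (-36000) = -2200 + 81000 − 7200 = 71600
Approach B = 1/5 × 193000 + 1/2 × 144000 + 1/5 × 179000 + 1/10 × 93000 = 38600 + 72000 + 35800 + 9300 = 155700
Approach C = 1/12 × 93000 + 1/3 × 123000 + 1/6 × (-6667) + 1/3 × 135000 + 1/12 × 136000 = 7750 + 41000 − 1111.1667 + 45000 + 11333.3333 = 103972.1667

Approach B ($155,700)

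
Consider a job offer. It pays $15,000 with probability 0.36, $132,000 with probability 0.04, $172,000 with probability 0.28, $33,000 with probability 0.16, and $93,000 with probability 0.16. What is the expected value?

EV = 0.36 × 15000 + 0.04 × 132000 + 0.28 × 172000 + 0.16 × 33000 + 0.16 × 93000 = 5400 + 5280 + 48160 + 5280 + 14880 = 79000

$79,000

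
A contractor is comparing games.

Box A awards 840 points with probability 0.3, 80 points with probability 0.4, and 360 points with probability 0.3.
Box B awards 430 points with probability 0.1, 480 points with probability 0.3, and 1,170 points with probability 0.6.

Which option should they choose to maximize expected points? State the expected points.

Box A = 0.3 × 840 + 0.4 × 80 + 0.3 × 360 = 252 + 32 + 108 = 392
Box B = 0.1 × 430 + 0.3 × 480 + 0.6 × 1170 = 43 + 144 + 702 = 889

Box B (889 points)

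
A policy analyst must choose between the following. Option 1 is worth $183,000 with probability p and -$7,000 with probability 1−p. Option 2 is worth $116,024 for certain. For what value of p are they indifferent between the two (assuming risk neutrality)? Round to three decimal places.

p·183000 + (1−p)·(-7000) = 116024
190000p − 7000 = 116024
p = (116024 + 7000) / 190000

p = 0.647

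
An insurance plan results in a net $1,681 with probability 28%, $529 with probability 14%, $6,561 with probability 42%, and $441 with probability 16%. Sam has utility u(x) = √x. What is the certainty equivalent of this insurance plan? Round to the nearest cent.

E[u] = 0.28·√1681 + 0.14·√529 + 0.42·√6561 + 0.16·√441 = 0.28·41 + 0.14·23 + 0.42·81 + 0.16·21 = 52.08
CE = (52.08)² = 2712.3264

$2,712.33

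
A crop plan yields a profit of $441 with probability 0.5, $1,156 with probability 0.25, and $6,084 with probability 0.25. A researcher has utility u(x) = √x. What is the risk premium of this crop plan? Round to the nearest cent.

E[u] = 0.5·√441 + 0.25·√1156 + 0.25·√6084 = 0.5·21 + 0.25·34 + 0.25·78 = 38.5
CE = (38.5)² = 1482.25
Risk premium = EV − CE = 2030.5 − 1482.25 = 548.25

$548.25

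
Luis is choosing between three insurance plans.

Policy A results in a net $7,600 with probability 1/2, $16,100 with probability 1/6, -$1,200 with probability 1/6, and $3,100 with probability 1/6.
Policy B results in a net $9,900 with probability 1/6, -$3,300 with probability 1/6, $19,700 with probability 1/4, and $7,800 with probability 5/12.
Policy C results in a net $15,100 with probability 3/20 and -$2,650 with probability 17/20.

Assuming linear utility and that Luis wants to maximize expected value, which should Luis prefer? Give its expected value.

Policy B ($9,275)

Policy A = 1/2 × 7600 + 1/6 × 16100 + 1/6 × (-1200) + 1/6 × 3100 = 3800 + 2683.3333 − 200 + 516.6667 = 6800
Policy B = 1/6 × 9900 + 1/6 × (-3300) + 1/4 × 19700 + 5/12 × 7800 = 1650 − 550 + 4925 + 3250 = 9275
Policy C = 3/20 × 15100 + 17/20 × (-2650) = 2265 − 2252.5 = 12.5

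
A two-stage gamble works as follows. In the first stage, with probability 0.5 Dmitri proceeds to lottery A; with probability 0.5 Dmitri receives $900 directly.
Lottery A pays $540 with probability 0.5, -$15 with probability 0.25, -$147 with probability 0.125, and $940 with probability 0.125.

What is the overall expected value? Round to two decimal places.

EV(A) = 0.5 × 540 + 0.25 × (-15) + 0.125 × (-147) + 0.125 × 940 = 270 − 3.75 − 18.375 + 117.5 = 365.375
Branch B: 900 (certain)
Overall = 0.5 × 365.375 + 0.5 × 900 = 182.6875 + 450 = 632.6875

$632.69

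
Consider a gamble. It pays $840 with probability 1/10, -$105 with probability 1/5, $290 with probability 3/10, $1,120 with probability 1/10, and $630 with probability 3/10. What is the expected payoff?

$451

EV = 1/10 × 840 + 1/5 × (-105) + 3/10 × 290 + 1/10 × 1120 + 3/10 × 630 = 84 − 21 + 87 + 112 + 189 = 451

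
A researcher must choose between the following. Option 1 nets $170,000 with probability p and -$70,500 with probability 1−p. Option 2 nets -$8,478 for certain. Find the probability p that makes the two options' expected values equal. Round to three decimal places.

p·170000 + (1−p)·(-70500) = -8478
240500p − 70500 = -8478
p = (-8478 + 70500) / 240500

p = 0.258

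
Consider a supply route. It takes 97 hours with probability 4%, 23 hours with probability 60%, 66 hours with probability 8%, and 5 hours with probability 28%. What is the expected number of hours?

EV = 0.04 × 97 + 0.6 × 23 + 0.08 × 66 + 0.28 × 5 = 3.88 + 13.8 + 5.28 + 1.4 = 24.36

24.36 hours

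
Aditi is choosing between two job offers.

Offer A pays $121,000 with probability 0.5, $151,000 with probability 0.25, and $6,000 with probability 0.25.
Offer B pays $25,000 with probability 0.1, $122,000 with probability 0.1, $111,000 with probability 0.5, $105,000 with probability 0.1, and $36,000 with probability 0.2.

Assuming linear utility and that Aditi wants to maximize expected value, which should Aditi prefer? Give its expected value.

Offer A ($99,750)

Offer A = 0.5 × 121000 + 0.25 × 151000 + 0.25 × 6000 = 60500 + 37750 + 1500 = 99750
Offer B = 0.1 × 25000 + 0.1 × 122000 + 0.5 × 111000 + 0.1 × 105000 + 0.2 × 36000 = 2500 + 12200 + 55500 + 10500 + 7200 = 87900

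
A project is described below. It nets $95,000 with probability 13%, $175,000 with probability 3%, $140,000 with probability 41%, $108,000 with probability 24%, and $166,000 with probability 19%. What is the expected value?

$132,460

EV = 0.13 × 95000 + 0.03 × 175000 + 0.41 × 140000 + 0.24 × 108000 + 0.19 × 166000 = 12350 + 5250 + 57400 + 25920 + 31540 = 132460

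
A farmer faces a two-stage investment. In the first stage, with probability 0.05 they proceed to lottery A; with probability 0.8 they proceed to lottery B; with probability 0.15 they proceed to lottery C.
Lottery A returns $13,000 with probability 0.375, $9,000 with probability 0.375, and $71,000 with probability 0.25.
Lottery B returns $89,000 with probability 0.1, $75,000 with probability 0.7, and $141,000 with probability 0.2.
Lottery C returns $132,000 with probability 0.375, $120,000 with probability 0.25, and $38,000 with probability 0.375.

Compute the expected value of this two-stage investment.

EV(A) = 0.375 × 13000 + 0.375 × 9000 + 0.25 × 71000 = 4875 + 3375 + 17750 = 26000
EV(B) = 0.1 × 89000 + 0.7 × 75000 + 0.2 × 141000 = 8900 + 52500 + 28200 = 89600
EV(C) = 0.375 × 132000 + 0.25 × 120000 + 0.375 × 38000 = 49500 + 30000 + 14250 = 93750
Overall = 0.05 × 26000 + 0.8 × 89600 + 0.15 × 93750 = 1300 + 71680 + 14062.5 = 87042.5

$87,042.50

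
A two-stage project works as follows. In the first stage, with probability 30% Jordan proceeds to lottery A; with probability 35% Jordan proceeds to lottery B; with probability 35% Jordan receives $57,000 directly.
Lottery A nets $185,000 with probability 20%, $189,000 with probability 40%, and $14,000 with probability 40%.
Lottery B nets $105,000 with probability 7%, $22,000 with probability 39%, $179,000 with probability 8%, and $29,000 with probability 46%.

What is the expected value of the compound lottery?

$70,666.50

EV(A) = 0.2 × 185000 + 0.4 × 189000 + 0.4 × 14000 = 37000 + 75600 + 5600 = 118200
EV(B) = 0.07 × 105000 + 0.39 × 22000 + 0.08 × 179000 + 0.46 × 29000 = 7350 + 8580 + 14320 + 13340 = 43590
Branch C: 57000 (certain)
Overall = 0.3 × 118200 + 0.35 × 43590 + 0.35 × 57000 = 35460 + 15256.5 + 19950 = 70666.5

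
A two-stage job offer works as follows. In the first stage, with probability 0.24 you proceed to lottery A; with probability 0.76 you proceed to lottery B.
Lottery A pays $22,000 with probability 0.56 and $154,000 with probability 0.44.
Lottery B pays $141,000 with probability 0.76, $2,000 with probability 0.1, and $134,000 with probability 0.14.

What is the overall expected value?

EV(A) = 0.56 × 22000 + 0.44 × 154000 = 12320 + 67760 = 80080
EV(B) = 0.76 × 141000 + 0.1 × 2000 + 0.14 × 134000 = 107160 + 200 + 18760 = 126120
Overall = 0.24 × 80080 + 0.76 × 126120 = 19219.2 + 95851.2 = 115070.4

$115,070.40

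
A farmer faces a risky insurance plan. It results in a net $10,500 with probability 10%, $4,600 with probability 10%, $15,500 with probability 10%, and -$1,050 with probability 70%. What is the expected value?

EV = 0.1 × 10500 + 0.1 × 4600 + 0.1 × 15500 + 0.7 × (-1050) = 1050 + 460 + 1550 − 735 = 2325

$2,325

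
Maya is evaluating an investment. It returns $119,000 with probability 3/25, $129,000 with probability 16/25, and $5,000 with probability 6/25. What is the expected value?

EV = 3/25 × 119000 + 16/25 × 129000 + 6/25 × 5000 = 14280 + 82560 + 1200 = 98040

$98,040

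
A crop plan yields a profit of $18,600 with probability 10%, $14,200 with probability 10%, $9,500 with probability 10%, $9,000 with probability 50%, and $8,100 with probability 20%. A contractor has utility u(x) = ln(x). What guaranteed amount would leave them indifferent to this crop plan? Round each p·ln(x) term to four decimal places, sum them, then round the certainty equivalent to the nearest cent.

$9,971.64

E[u] = 0.1·ln(18600) + 0.1·ln(14200) + 0.1·ln(9500) + 0.5·ln(9000) + 0.2·ln(8100) = 0.9831 + 0.9561 + 0.9159 + 4.5525 + 1.7999 = 9.2075
CE = e^9.2075 ≈ 9971.64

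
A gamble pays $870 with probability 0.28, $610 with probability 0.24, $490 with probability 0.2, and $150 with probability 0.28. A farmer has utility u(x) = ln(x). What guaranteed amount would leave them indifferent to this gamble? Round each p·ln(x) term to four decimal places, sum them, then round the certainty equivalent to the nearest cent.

E[u] = 0.28·ln(870) + 0.24·ln(610) + 0.2·ln(490) + 0.28·ln(150) = 1.8952 + 1.5392 + 1.2389 + 1.4030 = 6.0763
CE = e^6.0763 ≈ 435.42

$435.42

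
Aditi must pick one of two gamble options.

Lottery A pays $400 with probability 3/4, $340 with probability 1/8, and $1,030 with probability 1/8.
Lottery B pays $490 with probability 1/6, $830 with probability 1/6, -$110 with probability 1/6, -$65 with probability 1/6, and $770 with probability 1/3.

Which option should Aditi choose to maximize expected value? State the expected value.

Lottery A ($471.25)

Lottery A = 3/4 × 400 + 1/8 × 340 + 1/8 × 1030 = 300 + 42.5 + 128.75 = 471.25
Lottery B = 1/6 × 490 + 1/6 × 830 + 1/6 × (-110) + 1/6 × (-65) + 1/3 × 770 = 81.6667 + 138.3333 − 18.3333 − 10.8333 + 256.6667 = 447.5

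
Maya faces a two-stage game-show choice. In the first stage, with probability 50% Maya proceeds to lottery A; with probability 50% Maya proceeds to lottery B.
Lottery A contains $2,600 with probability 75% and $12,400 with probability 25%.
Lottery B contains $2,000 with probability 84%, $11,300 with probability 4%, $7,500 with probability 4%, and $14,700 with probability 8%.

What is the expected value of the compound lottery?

EV(A) = 0.75 × 2600 + 0.25 × 12400 = 1950 + 3100 = 5050
EV(B) = 0.84 × 2000 + 0.04 × 11300 + 0.04 × 7500 + 0.08 × 14700 = 1680 + 452 + 300 + 1176 = 3608
Overall = 0.5 × 5050 + 0.5 × 3608 = 2525 + 1804 = 4329

$4,329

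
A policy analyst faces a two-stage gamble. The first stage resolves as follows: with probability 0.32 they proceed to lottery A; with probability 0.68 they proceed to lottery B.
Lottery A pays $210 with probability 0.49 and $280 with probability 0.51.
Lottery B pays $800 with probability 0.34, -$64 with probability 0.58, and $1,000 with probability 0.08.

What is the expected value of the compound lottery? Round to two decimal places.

$292.74

EV(A) = 0.49 × 210 + 0.51 × 280 = 102.9 + 142.8 = 245.7
EV(B) = 0.34 × 800 + 0.58 × (-64) + 0.08 × 1000 = 272 − 37.12 + 80 = 314.88
Overall = 0.32 × 245.7 + 0.68 × 314.88 = 78.624 + 214.1184 = 292.7424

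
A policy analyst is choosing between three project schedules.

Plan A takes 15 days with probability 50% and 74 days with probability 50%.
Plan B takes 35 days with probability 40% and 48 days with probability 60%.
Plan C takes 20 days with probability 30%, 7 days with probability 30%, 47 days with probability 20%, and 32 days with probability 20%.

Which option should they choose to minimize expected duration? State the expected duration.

Plan C (23.9 days)

Plan A = 0.5 × 15 + 0.5 × 74 = 7.5 + 37 = 44.5
Plan B = 0.4 × 35 + 0.6 × 48 = 14 + 28.8 = 42.8
Plan C = 0.3 × 20 + 0.3 × 7 + 0.2 × 47 + 0.2 × 32 = 6 + 2.1 + 9.4 + 6.4 = 23.9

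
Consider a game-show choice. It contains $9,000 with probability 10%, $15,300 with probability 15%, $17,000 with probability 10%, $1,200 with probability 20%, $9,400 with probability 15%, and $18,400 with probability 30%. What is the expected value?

$12,065

EV = 0.1 × 9000 + 0.15 × 15300 + 0.1 × 17000 + 0.2 × 1200 + 0.15 × 9400 + 0.3 × 18400 = 900 + 2295 + 1700 + 240 + 1410 + 5520 = 12065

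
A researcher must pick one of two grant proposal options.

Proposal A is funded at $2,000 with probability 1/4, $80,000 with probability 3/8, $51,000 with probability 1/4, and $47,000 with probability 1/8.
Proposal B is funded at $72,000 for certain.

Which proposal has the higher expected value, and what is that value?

Proposal A = 1/4 × 2000 + 3/8 × 80000 + 1/4 × 51000 + 1/8 × 47000 = 500 + 30000 + 12750 + 5875 = 49125
Proposal B: 72000 (certain)

Proposal B ($72,000)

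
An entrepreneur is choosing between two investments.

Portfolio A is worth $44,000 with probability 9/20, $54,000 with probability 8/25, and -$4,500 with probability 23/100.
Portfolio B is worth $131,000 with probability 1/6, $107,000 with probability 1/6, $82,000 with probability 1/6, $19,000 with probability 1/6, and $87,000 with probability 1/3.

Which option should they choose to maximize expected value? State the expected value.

Portfolio B ($85,500)

Portfolio A = 9/20 × 44000 + 8/25 × 54000 + 23/100 × (-4500) = 19800 + 17280 − 1035 = 36045
Portfolio B = 1/6 × 131000 + 1/6 × 107000 + 1/6 × 82000 + 1/6 × 19000 + 1/3 × 87000 = 21833.3333 + 17833.3333 + 13666.6667 + 3166.6667 + 29000 = 85500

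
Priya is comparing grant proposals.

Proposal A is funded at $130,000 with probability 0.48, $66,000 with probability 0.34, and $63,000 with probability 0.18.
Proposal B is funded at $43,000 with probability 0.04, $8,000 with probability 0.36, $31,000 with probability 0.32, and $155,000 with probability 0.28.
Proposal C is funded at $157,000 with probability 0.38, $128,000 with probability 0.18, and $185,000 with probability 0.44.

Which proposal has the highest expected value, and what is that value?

Proposal C ($164,100)

Proposal A = 0.48 × 130000 + 0.34 × 66000 + 0.18 × 63000 = 62400 + 22440 + 11340 = 96180
Proposal B = 0.04 × 43000 + 0.36 × 8000 + 0.32 × 31000 + 0.28 × 155000 = 1720 + 2880 + 9920 + 43400 = 57920
Proposal C = 0.38 × 157000 + 0.18 × 128000 + 0.44 × 185000 = 59660 + 23040 + 81400 = 164100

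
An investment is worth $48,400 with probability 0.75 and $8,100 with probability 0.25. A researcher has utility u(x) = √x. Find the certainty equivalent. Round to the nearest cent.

$35,156.25

E[u] = 0.75·√48400 + 0.25·√8100 = 0.75·220 + 0.25·90 = 187.5
CE = (187.5)² = 35156.25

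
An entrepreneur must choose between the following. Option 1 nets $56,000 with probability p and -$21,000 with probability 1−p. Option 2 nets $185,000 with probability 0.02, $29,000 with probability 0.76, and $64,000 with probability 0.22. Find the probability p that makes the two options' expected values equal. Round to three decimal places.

EV(Option 2) = 0.02 × 185000 + 0.76 × 29000 + 0.22 × 64000 = 3700 + 22040 + 14080 = 39820
p·56000 + (1−p)·(-21000) = 39820
77000p − 21000 = 39820
p = (39820 + 21000) / 77000

p = 0.790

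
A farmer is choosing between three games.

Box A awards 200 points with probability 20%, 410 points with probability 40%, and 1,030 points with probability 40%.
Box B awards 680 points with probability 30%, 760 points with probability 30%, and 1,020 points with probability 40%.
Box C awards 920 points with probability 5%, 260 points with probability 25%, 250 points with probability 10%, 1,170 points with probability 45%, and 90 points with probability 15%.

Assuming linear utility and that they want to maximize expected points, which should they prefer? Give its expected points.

Box A = 0.2 × 200 + 0.4 × 410 + 0.4 × 1030 = 40 + 164 + 412 = 616
Box B = 0.3 × 680 + 0.3 × 760 + 0.4 × 1020 = 204 + 228 + 408 = 840
Box C = 0.05 × 920 + 0.25 × 260 + 0.1 × 250 + 0.45 × 1170 + 0.15 × 90 = 46 + 65 + 25 + 526.5 + 13.5 = 676

Box B (840 points)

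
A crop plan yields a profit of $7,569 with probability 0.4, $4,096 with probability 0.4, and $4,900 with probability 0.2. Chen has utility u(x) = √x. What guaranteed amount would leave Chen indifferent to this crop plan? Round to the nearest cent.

E[u] = 0.4·√7569 + 0.4·√4096 + 0.2·√4900 = 0.4·87 + 0.4·64 + 0.2·70 = 74.4
CE = (74.4)² = 5535.36

$5,535.36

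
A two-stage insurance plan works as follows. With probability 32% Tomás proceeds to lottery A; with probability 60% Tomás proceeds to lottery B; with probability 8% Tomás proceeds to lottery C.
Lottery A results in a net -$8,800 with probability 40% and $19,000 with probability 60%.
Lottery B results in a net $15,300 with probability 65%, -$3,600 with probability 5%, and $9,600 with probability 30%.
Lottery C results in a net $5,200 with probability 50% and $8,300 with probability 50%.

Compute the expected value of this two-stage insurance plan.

$10,648.60

EV(A) = 0.4 × (-8800) + 0.6 × 19000 = -3520 + 11400 = 7880
EV(B) = 0.65 × 15300 + 0.05 × (-3600) + 0.3 × 9600 = 9945 − 180 + 2880 = 12645
EV(C) = 0.5 × 5200 + 0.5 × 8300 = 2600 + 4150 = 6750
Overall = 0.32 × 7880 + 0.6 × 12645 + 0.08 × 6750 = 2521.6 + 7587 + 540 = 10648.6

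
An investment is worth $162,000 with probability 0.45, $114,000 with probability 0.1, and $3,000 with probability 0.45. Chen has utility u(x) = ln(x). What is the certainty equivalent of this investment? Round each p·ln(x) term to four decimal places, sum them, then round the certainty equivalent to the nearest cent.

$25,983.06

E[u] = 0.45·ln(162000) + 0.1·ln(114000) + 0.45·ln(3000) = 5.3979 + 1.1644 + 3.6029 = 10.1652
CE = e^10.1652 ≈ 25983.06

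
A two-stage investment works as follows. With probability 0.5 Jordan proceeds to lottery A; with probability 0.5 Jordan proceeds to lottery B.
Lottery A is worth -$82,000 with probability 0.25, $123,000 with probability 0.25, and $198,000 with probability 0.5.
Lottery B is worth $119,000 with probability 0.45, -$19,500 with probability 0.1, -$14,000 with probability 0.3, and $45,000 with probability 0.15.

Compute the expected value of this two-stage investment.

EV(A) = 0.25 × (-82000) + 0.25 × 123000 + 0.5 × 198000 = -20500 + 30750 + 99000 = 109250
EV(B) = 0.45 × 119000 + 0.1 × (-19500) + 0.3 × (-14000) + 0.15 × 45000 = 53550 − 1950 − 4200 + 6750 = 54150
Overall = 0.5 × 109250 + 0.5 × 54150 = 54625 + 27075 = 81700

$81,700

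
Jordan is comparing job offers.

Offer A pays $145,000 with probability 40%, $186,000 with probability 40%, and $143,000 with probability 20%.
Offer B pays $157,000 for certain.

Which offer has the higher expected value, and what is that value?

Offer A ($161,000)

Offer A = 0.4 × 145000 + 0.4 × 186000 + 0.2 × 143000 = 58000 + 74400 + 28600 = 161000
Offer B: 157000 (certain)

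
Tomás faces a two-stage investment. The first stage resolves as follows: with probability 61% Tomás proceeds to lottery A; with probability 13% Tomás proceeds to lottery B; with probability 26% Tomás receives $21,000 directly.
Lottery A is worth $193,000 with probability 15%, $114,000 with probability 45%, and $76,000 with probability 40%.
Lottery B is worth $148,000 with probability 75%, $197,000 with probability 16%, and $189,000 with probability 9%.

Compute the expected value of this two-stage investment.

EV(A) = 0.15 × 193000 + 0.45 × 114000 + 0.4 × 76000 = 28950 + 51300 + 30400 = 110650
EV(B) = 0.75 × 148000 + 0.16 × 197000 + 0.09 × 189000 = 111000 + 31520 + 17010 = 159530
Branch C: 21000 (certain)
Overall = 0.61 × 110650 + 0.13 × 159530 + 0.26 × 21000 = 67496.5 + 20738.9 + 5460 = 93695.4

$93,695.40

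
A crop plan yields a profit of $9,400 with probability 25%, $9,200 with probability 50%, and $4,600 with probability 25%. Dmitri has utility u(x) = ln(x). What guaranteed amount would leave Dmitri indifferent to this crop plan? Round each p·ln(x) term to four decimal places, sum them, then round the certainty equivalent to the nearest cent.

E[u] = 0.25·ln(9400) + 0.5·ln(9200) + 0.25·ln(4600) = 2.2871 + 4.5635 + 2.1085 = 8.9591
CE = e^8.9591 ≈ 7778.35

$7,778.35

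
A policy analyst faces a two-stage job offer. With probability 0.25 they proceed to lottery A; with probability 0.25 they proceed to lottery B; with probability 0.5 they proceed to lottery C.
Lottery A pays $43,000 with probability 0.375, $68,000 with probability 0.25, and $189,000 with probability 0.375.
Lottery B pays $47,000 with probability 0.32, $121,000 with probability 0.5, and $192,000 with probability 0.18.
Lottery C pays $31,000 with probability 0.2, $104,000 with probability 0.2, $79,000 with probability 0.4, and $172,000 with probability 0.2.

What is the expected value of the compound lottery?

EV(A) = 0.375 × 43000 + 0.25 × 68000 + 0.375 × 189000 = 16125 + 17000 + 70875 = 104000
EV(B) = 0.32 × 47000 + 0.5 × 121000 + 0.18 × 192000 = 15040 + 60500 + 34560 = 110100
EV(C) = 0.2 × 31000 + 0.2 × 104000 + 0.4 × 79000 + 0.2 × 172000 = 6200 + 20800 + 31600 + 34400 = 93000
Overall = 0.25 × 104000 + 0.25 × 110100 + 0.5 × 93000 = 26000 + 27525 + 46500 = 100025

$100,025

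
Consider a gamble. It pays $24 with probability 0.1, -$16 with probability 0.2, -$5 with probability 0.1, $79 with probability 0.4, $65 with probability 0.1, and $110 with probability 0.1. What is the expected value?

$47.80

EV = 0.1 × 24 + 0.2 × (-16) + 0.1 × (-5) + 0.4 × 79 + 0.1 × 65 + 0.1 × 110 = 2.4 − 3.2 − 0.5 + 31.6 + 6.5 + 11 = 47.8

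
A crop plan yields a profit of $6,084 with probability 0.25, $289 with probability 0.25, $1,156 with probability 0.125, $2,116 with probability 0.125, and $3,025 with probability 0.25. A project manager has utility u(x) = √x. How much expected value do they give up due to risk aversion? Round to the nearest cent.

E[u] = 0.25·√6084 + 0.25·√289 + 0.125·√1156 + 0.125·√2116 + 0.25·√3025 = 0.25·78 + 0.25·17 + 0.125·34 + 0.125·46 + 0.25·55 = 47.5
CE = (47.5)² = 2256.25
Risk premium = EV − CE = 2758.5 − 2256.25 = 502.25

$502.25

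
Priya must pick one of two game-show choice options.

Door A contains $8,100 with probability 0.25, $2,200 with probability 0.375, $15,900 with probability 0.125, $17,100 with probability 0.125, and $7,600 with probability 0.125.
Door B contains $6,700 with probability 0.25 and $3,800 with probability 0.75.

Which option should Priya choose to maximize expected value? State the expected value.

Door A ($7,925)

Door A = 0.25 × 8100 + 0.375 × 2200 + 0.125 × 15900 + 0.125 × 17100 + 0.125 × 7600 = 2025 + 825 + 1987.5 + 2137.5 + 950 = 7925
Door B = 0.25 × 6700 + 0.75 × 3800 = 1675 + 2850 = 4525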